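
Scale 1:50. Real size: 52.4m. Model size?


Model size = real / scale
= 52.4 / 50
= 1.0480 m

1.0480 m


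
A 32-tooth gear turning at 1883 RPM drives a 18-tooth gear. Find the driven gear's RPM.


Gear ratio = 32:18 = 16:9
RPM_B = RPM_A × (teeth_A / teeth_B)
= 1883 × (32/18)
= 3347.6 RPM

3347.6 RPM


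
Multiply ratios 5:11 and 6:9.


Compound ratio = (5×6) : (11×9)
= 30:99
GCD = 3
= 10:33

10:33


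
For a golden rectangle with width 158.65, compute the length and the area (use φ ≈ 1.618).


φ = (1 + √5) / 2 ≈ 1.618
Length = width × φ = 158.65 × 1.618 = 256.6957
≈ 256.70
Area = width × length = 158.65 × 256.6957 = 40724.772805 ≈ 40724.77
= Length: 256.70, Area: 40724.77

Length: 256.70, Area: 40724.77


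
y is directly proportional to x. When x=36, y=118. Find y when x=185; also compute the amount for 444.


Direct proportion: y/x = constant
k = 118/36 ≈ 3.2778
y at x=185: k × 185 = 118 × 185 / 36 = 21830/36 ≈ 606.39
y at x=444: k × 444 = 118 × 444 / 36 = 52392/36 ≈ 1455.33
= 606.39 and 1455.33

606.39 and 1455.33


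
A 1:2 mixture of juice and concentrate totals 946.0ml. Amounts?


Total parts = 1 + 2 = 3
juice: 946.0 × 1/3 = 315.3ml
concentrate: 946.0 × 2/3 = 630.7ml
= 315.3ml and 630.7ml

315.3ml and 630.7ml


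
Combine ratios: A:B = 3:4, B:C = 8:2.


Match B: multiply A:B by 8 → 24:32
Multiply B:C by 4 → 32:8
Combined: 24:32:8
GCD = 8
= 3:4:1

3:4:1


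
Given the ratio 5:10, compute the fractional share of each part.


Total parts = 5 + 10 = 15
First part: 5/15 = 1/3
Second part: 10/15 = 2/3
= 1/3 and 2/3

1/3 and 2/3


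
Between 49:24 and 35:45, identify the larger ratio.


49/24 = 2.0417
35/45 = 0.7778
2.0417 > 0.7778, so 49:24 is greater
= 49:24

49:24


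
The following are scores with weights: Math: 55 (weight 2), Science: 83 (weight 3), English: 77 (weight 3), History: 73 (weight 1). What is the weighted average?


Numerator = 55×2 + 83×3 + 77×3 + 73×1
= 110 + 249 + 231 + 73
= 663
Total weight = 9
Weighted avg = 663/9
= 73.67

73.67


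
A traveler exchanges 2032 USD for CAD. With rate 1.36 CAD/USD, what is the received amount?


Amount × rate = 2032 × 1.36
= 2763.52 CAD

2763.52 CAD


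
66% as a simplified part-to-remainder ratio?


66% means 66 parts out of 100; remainder = 34
Part : remainder = 66:34
GCD = 2
= 33:17

33:17


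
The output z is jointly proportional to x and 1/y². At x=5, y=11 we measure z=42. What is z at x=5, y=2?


z = k·x/y²
Solve for k using the known point: k = z·y²/x = 42×121/5 = 5082/5 = 1016.4000
Now evaluate at x=5, y=2:
z = k × 5 / 4 = (5082 × 5) / (5 × 4) = 25410/20
= 1270.5000

1270.5000


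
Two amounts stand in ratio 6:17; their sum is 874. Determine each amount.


Let A = 6k, B = 17k.
6k + 17k = 874
23k = 874 → k = 874/23 = 38
A = 6×38 = 228, B = 17×38 = 646
= A = 228, B = 646

A = 228, B = 646


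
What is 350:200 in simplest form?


GCD(350, 200) = 50
350/50 : 200/50
= 7:4

7:4


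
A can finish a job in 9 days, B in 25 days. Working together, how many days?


Rate of A = 1/9 per day
Rate of B = 1/25 per day
Combined rate = 1/9 + 1/25 = 34/225 ≈ 0.1511 per day
Days = 1 / combined rate = 225/34
≈ 6.62 days

6.62 days


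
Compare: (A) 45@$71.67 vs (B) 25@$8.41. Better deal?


Deal A: $71.67/45 = $1.5927/unit
Deal B: $8.41/25 = $0.3364/unit
B is cheaper per unit
= Deal B

Deal B


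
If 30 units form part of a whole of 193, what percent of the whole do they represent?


Percentage = (part / whole) × 100
= (30 / 193) × 100
≈ 15.54%

15.54%


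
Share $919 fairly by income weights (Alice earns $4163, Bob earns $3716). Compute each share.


Total income = 4163 + 3716 = $7879
Alice: $919 × 4163/7879 = $485.57
Bob: $919 × 3716/7879 = $433.43
= Alice: $485.57, Bob: $433.43

Alice: $485.57, Bob: $433.43


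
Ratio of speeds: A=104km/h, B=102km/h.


Ratio = 104:102
GCD = 2
Simplified = 52:51
Time ratio (same distance) = 51:52
Speed ratio = 52:51

52:51


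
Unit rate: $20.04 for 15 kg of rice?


Unit rate = total / quantity
= 20.04 / 15
= $1.34 per unit

$1.34 per unit


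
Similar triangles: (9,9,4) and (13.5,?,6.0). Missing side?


Scale factor = 13.5/9 = 1.5
Missing side = 9 × 1.5
= 13.5

13.5


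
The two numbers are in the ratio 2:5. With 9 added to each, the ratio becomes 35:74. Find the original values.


Let A = 2k, B = 5k.
(2k + 9) / (5k + 9) = 35/74
Cross-multiply: 74(2k + 9) = 35(5k + 9)
148k + 666 = 175k + 315
148k - 175k = 315 - 666
-27k = -351
k = -351/-27 = 13
A = 2×13 = 26, B = 5×13 = 65
= A = 26, B = 65

A = 26, B = 65


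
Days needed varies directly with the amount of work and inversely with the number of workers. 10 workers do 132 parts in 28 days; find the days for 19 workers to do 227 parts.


Days ∝ work / workers, so d₂ = d₁ × (m₁/m₂) × (w₂/w₁)
Workers factor (inverse): 10/19 ≈ 0.5263
Work factor (direct): 227/132 ≈ 1.7197
d₂ = 28 × 10/19 × 227/132 = (28 × 10 × 227) / (19 × 132) = 63560/2508
≈ 25.34 days

25.34 days


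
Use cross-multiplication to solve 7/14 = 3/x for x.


Cross multiply: 7 × x = 14 × 3
7x = 42
x = 42 / 7
= 6.00

6.00


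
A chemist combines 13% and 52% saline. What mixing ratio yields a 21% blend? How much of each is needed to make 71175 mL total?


Let x parts of 13% mix with y parts of 52%.
13x + 52y = 21(x + y)
13x + 52y = 21x + 21y
x(13 - 21) = y(21 - 52)
x/y = (52 - 21)/(21 - 13) = 31/8
Simplify: 31:8
Total parts = 39; one part = 71175/39 = 1825.00 mL
13% solution: 31×1825.00 = 56575.00 mL
52% solution: 8×1825.00 = 14600.00 mL
= ratio 31:8; 56575.00 mL and 14600.00 mL

ratio 31:8; 56575.00 mL and 14600.00 mL


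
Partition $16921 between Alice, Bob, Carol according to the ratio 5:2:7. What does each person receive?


Total parts = 5 + 2 + 7 = 14
Alice: 16921 × 5/14 = 6043.21
Bob: 16921 × 2/14 = 2417.29
Carol: 16921 × 7/14 = 8460.50
= Alice: $6043.21, Bob: $2417.29, Carol: $8460.50

Alice: $6043.21, Bob: $2417.29, Carol: $8460.50


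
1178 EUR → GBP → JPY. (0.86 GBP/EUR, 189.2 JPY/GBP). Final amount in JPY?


Step 1: 1178 EUR × 0.86 = 1013.08 GBP
Step 2: 1013.08 GBP × 189.2 = 191674.74 JPY
Implied rate EUR→JPY = 0.86 × 189.2 = 162.7120
= 191674.74 JPY

191674.74 JPY


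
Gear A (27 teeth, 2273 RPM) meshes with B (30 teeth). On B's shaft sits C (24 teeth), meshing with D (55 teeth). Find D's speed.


Stage 1: RPM_B = RPM_A × t_A/t_B = 2273 × 27/30 = 61371/30 = 2045.70
B and C share a shaft → RPM_C = RPM_B
Stage 2: RPM_D = RPM_C × t_C/t_D = RPM_A × (t_A×t_C)/(t_B×t_D)
Overall ratio = (27×24)/(30×55) = 648/1650
RPM_D = 2273 × 648/1650 = 1472904/1650
≈ 892.67 RPM

892.67 RPM


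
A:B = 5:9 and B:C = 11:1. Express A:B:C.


Match B: multiply A:B by 11 → 55:99
Multiply B:C by 9 → 99:9
Combined: 55:99:9
GCD = 1
= 55:99:9

55:99:9


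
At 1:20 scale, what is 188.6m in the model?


Model size = real / scale
= 188.6 / 20
= 9.4300 m

9.4300 m


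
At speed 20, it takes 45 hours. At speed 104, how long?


Inverse proportion: x × y = constant
k = 20 × 45 = 900
y₂ = k / 104 = 900 / 104
= 8.65

8.65


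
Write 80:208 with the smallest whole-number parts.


GCD(80, 208) = 16
80/16 : 208/16
= 5:13

5:13


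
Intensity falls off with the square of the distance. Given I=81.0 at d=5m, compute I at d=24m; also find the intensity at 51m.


I₁d₁² = I₂d₂²
I at 24m = 81.0 × (5/24)² = 81.0 × 25/576 = 2025/576 ≈ 3.5156
I at 51m = 81.0 × (5/51)² = 81.0 × 25/2601 = 2025/2601 ≈ 0.7785
= 3.5156 and 0.7785

3.5156 and 0.7785


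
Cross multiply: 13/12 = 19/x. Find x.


Cross multiply: 13 × x = 12 × 19
13x = 228
x = 228 / 13
= 17.54

17.54


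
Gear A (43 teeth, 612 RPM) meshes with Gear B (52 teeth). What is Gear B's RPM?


Gear ratio = 43:52 = 43:52
RPM_B = RPM_A × (teeth_A / teeth_B)
= 612 × (43/52)
= 506.1 RPM

506.1 RPM


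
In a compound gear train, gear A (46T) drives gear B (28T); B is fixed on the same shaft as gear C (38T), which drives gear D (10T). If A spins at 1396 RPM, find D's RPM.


Stage 1: RPM_B = RPM_A × t_A/t_B = 1396 × 46/28 = 64216/28 ≈ 2293.43
B and C share a shaft → RPM_C = RPM_B
Stage 2: RPM_D = RPM_C × t_C/t_D = RPM_A × (t_A×t_C)/(t_B×t_D)
Overall ratio = (46×38)/(28×10) = 1748/280
RPM_D = 1396 × 1748/280 = 2440208/280
≈ 8715.03 RPM

8715.03 RPM


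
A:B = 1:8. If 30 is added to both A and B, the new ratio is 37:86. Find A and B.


Let A = 1k, B = 8k.
(1k + 30) / (8k + 30) = 37/86
Cross-multiply: 86(1k + 30) = 37(8k + 30)
86k + 2580 = 296k + 1110
86k - 296k = 1110 - 2580
-210k = -1470
k = -1470/-210 = 7
A = 1×7 = 7, B = 8×7 = 56
= A = 7, B = 56

A = 7, B = 56


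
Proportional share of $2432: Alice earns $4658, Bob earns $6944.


Total income = 4658 + 6944 = $11602
Alice: $2432 × 4658/11602 = $976.41
Bob: $2432 × 6944/11602 = $1455.59
= Alice: $976.41, Bob: $1455.59

Alice: $976.41, Bob: $1455.59


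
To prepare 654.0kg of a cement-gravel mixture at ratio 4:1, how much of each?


Total parts = 4 + 1 = 5
cement: 654.0 × 4/5 = 523.2kg
gravel: 654.0 × 1/5 = 130.8kg
= 523.2kg and 130.8kg

523.2kg and 130.8kg


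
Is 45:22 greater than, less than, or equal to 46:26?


45/22 = 2.0455
46/26 = 1.7692
2.0455 > 1.7692, so 45:22 is greater
= greater than

greater than


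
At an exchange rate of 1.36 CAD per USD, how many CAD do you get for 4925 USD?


Amount × rate = 4925 × 1.36
= 6698.00 CAD

6698.00 CAD


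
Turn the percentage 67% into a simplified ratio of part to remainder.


67% means 67 parts out of 100; remainder = 33
Part : remainder = 67:33
GCD = 1
= 67:33

67:33


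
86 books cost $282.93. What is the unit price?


Unit rate = total / quantity
= 282.93 / 86
= $3.29 per unit

$3.29 per unit


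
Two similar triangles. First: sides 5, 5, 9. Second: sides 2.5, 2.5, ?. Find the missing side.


Scale factor = 2.5/5 = 0.5
Missing side = 9 × 0.5
= 4.5

4.5


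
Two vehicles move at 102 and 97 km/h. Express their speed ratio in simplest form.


Ratio = 102:97
GCD = 1
Simplified = 102:97
Time ratio (same distance) = 97:102
Speed ratio = 102:97

102:97


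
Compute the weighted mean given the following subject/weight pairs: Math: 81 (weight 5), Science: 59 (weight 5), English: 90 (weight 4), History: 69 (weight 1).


Numerator = 81×5 + 59×5 + 90×4 + 69×1
= 405 + 295 + 360 + 69
= 1129
Total weight = 15
Weighted avg = 1129/15
= 75.27

75.27


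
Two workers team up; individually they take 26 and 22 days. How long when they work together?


Rate of A = 1/26 per day
Rate of B = 1/22 per day
Combined rate = 1/26 + 1/22 = 48/572 ≈ 0.0839 per day
Days = 1 / combined rate = 572/48
≈ 11.92 days

11.92 days


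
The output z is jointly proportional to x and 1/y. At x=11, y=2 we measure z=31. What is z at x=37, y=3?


z = k·x/y
Solve for k using the known point: k = z·y/x = 31×2/11 = 62/11 ≈ 5.6364
Now evaluate at x=37, y=3:
z = k × 37 / 3 = (62 × 37) / (11 × 3) = 2294/33
≈ 69.5152

69.5152


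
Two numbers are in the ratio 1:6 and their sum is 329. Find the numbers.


Let A = 1k, B = 6k.
1k + 6k = 329
7k = 329 → k = 329/7 = 47
A = 1×47 = 47, B = 6×47 = 282
= A = 47, B = 282

A = 47, B = 282


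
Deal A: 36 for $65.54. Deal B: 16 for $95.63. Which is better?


Deal A: $65.54/36 = $1.8206/unit
Deal B: $95.63/16 = $5.9769/unit
A is cheaper per unit
= Deal A

Deal A


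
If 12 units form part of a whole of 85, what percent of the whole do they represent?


Percentage = (part / whole) × 100
= (12 / 85) × 100
≈ 14.12%

14.12%


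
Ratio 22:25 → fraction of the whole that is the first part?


Total parts = 22 + 25 = 47
First part: 22/47 = 22/47
= 22/47

22/47


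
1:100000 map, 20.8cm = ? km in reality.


Real distance = map distance × scale
= 20.8cm × 100000
= 2080000 cm = 20800.0 m
= 20.800 km

20.800 km


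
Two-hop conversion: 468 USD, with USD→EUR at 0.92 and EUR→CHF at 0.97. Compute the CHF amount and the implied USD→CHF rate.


Step 1: 468 USD × 0.92 = 430.56 EUR
Step 2: 430.56 EUR × 0.97 = 417.64 CHF
Implied rate USD→CHF = 0.92 × 0.97 = 0.8924
= 417.64 CHF; implied rate 0.8924 CHF/USD

417.64 CHF; implied rate 0.8924 CHF/USD


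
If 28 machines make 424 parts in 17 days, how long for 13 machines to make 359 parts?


Days ∝ work / workers, so d₂ = d₁ × (m₁/m₂) × (w₂/w₁)
Workers factor (inverse): 28/13 ≈ 2.1538
Work factor (direct): 359/424 ≈ 0.8467
d₂ = 17 × 28/13 × 359/424 = (17 × 28 × 359) / (13 × 424) = 170884/5512
≈ 31.00 days

31.00 days


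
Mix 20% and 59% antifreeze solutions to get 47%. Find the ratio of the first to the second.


Let x parts of 20% mix with y parts of 59%.
20x + 59y = 47(x + y)
20x + 59y = 47x + 47y
x(20 - 47) = y(47 - 59)
x/y = (59 - 47)/(47 - 20) = 12/27
Simplify: 4:9
= 4:9

4:9


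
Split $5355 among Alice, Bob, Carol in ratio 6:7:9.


Total parts = 6 + 7 + 9 = 22
Alice: 5355 × 6/22 = 1460.45
Bob: 5355 × 7/22 = 1703.86
Carol: 5355 × 9/22 = 2190.68
= Alice: $1460.45, Bob: $1703.86, Carol: $2190.68

Alice: $1460.45, Bob: $1703.86, Carol: $2190.68


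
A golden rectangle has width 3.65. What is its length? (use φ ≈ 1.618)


φ = (1 + √5) / 2 ≈ 1.618
Length = width × φ = 3.65 × 1.618 = 5.9057
≈ 5.91

5.91


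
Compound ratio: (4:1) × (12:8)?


Compound ratio = (4×12) : (1×8)
= 48:8
GCD = 8
= 6:1

6:1


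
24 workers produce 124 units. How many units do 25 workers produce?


Direct proportion: y/x = constant
k = 124/24 ≈ 5.1667
y₂ = k × 25 = 124 × 25 / 24 = 3100/24
≈ 129.17

129.17


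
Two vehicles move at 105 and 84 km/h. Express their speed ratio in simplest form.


Ratio = 105:84
GCD = 21
Simplified = 5:4
Time ratio (same distance) = 4:5
Speed ratio = 5:4

5:4


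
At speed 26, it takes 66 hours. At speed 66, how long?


Inverse proportion: x × y = constant
k = 26 × 66 = 1716
y₂ = k / 66 = 1716 / 66
= 26.00

26.00


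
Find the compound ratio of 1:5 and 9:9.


Compound ratio = (1×9) : (5×9)
= 9:45
GCD = 9
= 1:5

1:5


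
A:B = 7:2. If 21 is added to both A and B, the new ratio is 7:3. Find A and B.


Let A = 7k, B = 2k.
(7k + 21) / (2k + 21) = 7/3
Cross-multiply: 3(7k + 21) = 7(2k + 21)
21k + 63 = 14k + 147
21k - 14k = 147 - 63
7k = 84
k = 84/7 = 12
A = 7×12 = 84, B = 2×12 = 24
= A = 84, B = 24

A = 84, B = 24


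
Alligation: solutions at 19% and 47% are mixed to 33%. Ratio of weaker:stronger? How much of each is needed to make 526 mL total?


Let x parts of 19% mix with y parts of 47%.
19x + 47y = 33(x + y)
19x + 47y = 33x + 33y
x(19 - 33) = y(33 - 47)
x/y = (47 - 33)/(33 - 19) = 14/14
Simplify: 1:1
Total parts = 2; one part = 526/2 = 263.00 mL
19% solution: 1×263.00 = 263.00 mL
47% solution: 1×263.00 = 263.00 mL
= ratio 1:1; 263.00 mL and 263.00 mL

ratio 1:1; 263.00 mL and 263.00 mL


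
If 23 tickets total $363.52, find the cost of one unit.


Unit rate = total / quantity
= 363.52 / 23
= $15.81 per unit

$15.81 per unit


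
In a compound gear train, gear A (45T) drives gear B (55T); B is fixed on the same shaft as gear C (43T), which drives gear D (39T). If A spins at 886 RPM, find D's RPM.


Stage 1: RPM_B = RPM_A × t_A/t_B = 886 × 45/55 = 39870/55 ≈ 724.91
B and C share a shaft → RPM_C = RPM_B
Stage 2: RPM_D = RPM_C × t_C/t_D = RPM_A × (t_A×t_C)/(t_B×t_D)
Overall ratio = (45×43)/(55×39) = 1935/2145
RPM_D = 886 × 1935/2145 = 1714410/2145
≈ 799.26 RPM

799.26 RPM


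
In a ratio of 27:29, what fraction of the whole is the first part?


Total parts = 27 + 29 = 56
First part: 27/56 = 27/56
= 27/56

27/56


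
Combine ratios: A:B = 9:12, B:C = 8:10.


Match B: multiply A:B by 8 → 72:96
Multiply B:C by 12 → 96:120
Combined: 72:96:120
GCD = 24
= 3:4:5

3:4:5


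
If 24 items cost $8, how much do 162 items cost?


Direct proportion: y/x = constant
k = 8/24 ≈ 0.3333
y₂ = k × 162 = 8 × 162 / 24 = 1296/24
= 54.00

54.00


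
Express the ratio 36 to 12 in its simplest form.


GCD(36, 12) = 12
36/12 : 12/12
= 3:1

3:1


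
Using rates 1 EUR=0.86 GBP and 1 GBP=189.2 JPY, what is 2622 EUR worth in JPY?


Step 1: 2622 EUR × 0.86 = 2254.92 GBP
Step 2: 2254.92 GBP × 189.2 = 426630.86 JPY
Implied rate EUR→JPY = 0.86 × 189.2 = 162.7120
= 426630.86 JPY

426630.86 JPY


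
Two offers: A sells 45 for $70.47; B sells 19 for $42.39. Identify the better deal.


Deal A: $70.47/45 = $1.5660/unit
Deal B: $42.39/19 = $2.2311/unit
A is cheaper per unit
= Deal A

Deal A


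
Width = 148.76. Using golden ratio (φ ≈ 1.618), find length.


φ = (1 + √5) / 2 ≈ 1.618
Length = width × φ = 148.76 × 1.618 = 240.69368
≈ 240.69

240.69


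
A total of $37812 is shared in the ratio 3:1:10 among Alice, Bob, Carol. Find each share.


Total parts = 3 + 1 + 10 = 14
Alice: 37812 × 3/14 = 8102.57
Bob: 37812 × 1/14 = 2700.86
Carol: 37812 × 10/14 = 27008.57
= Alice: $8102.57, Bob: $2700.86, Carol: $27008.57

Alice: $8102.57, Bob: $2700.86, Carol: $27008.57


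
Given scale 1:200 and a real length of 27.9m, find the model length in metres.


Model size = real / scale
= 27.9 / 200
= 0.1395 m

0.1395 m


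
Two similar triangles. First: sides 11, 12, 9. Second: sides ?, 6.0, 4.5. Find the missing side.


Scale factor = 6.0/12 = 0.5
Missing side = 11 × 0.5
= 5.5

5.5


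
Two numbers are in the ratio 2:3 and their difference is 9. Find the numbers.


Let A = 2k, B = 3k.
3k - 2k = 9
1k = 9 → k = 9/1 = 9
A = 2×9 = 18, B = 3×9 = 27
= A = 18, B = 27

A = 18, B = 27


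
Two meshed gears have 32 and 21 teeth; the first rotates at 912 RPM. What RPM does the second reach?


Gear ratio = 32:21 = 32:21
RPM_B = RPM_A × (teeth_A / teeth_B)
= 912 × (32/21)
= 1389.7 RPM

1389.7 RPM


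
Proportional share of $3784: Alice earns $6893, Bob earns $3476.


Total income = 6893 + 3476 = $10369
Alice: $3784 × 6893/10369 = $2515.49
Bob: $3784 × 3476/10369 = $1268.51
= Alice: $2515.49, Bob: $1268.51

Alice: $2515.49, Bob: $1268.51


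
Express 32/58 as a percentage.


Percentage = (part / whole) × 100
= (32 / 58) × 100
≈ 55.17%

55.17%


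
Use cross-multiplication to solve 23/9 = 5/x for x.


Cross multiply: 23 × x = 9 × 5
23x = 45
x = 45 / 23
= 1.96

1.96


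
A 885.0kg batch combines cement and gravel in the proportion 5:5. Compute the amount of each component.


Total parts = 5 + 5 = 10
cement: 885.0 × 5/10 = 442.5kg
gravel: 885.0 × 5/10 = 442.5kg
= 442.5kg and 442.5kg

442.5kg and 442.5kg


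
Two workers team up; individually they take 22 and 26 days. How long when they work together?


Rate of A = 1/22 per day
Rate of B = 1/26 per day
Combined rate = 1/22 + 1/26 = 48/572 ≈ 0.0839 per day
Days = 1 / combined rate = 572/48
≈ 11.92 days

11.92 days


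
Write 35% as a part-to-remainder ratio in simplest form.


35% means 35 parts out of 100; remainder = 65
Part : remainder = 35:65
GCD = 5
= 7:13

7:13


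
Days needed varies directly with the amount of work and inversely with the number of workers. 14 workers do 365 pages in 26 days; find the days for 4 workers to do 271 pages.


Days ∝ work / workers, so d₂ = d₁ × (m₁/m₂) × (w₂/w₁)
Workers factor (inverse): 14/4 = 3.5000
Work factor (direct): 271/365 ≈ 0.7425
d₂ = 26 × 14/4 × 271/365 = (26 × 14 × 271) / (4 × 365) = 98644/1460
≈ 67.56 days

67.56 days


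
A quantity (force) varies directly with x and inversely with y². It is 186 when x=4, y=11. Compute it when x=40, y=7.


z = k·x/y²
Solve for k using the known point: k = z·y²/x = 186×121/4 = 22506/4 = 5626.5000
Now evaluate at x=40, y=7:
z = k × 40 / 49 = (22506 × 40) / (4 × 49) = 900240/196
≈ 4593.0612

4593.0612


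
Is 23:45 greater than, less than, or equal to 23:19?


23/45 = 0.5111
23/19 = 1.2105
0.5111 < 1.2105, so 23:45 is less
= less than

less than


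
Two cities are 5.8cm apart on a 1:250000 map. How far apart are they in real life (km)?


Real distance = map distance × scale
= 5.8cm × 250000
= 1450000 cm = 14500.0 m
= 14.500 km

14.500 km


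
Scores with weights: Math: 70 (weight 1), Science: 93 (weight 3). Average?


Numerator = 70×1 + 93×3
= 70 + 279
= 349
Total weight = 4
Weighted avg = 349/4
= 87.25

87.25


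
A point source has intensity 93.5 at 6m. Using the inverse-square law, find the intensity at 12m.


I₁d₁² = I₂d₂²
I₂ = I₁ × (d₁/d₂)²
= 93.5 × (6/12)²
= 93.5 × 36/144
= 3366/144
= 23.3750

23.3750


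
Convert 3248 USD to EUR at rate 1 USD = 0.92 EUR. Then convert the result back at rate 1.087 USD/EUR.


Amount × rate = 3248 × 0.92 = 2988.16 EUR
Round-trip: 2988.16 × 1.087 = 3248.13 USD
= 2988.16 EUR, then 3248.13 USD

2988.16 EUR, then 3248.13 USD


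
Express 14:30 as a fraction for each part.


Total parts = 14 + 30 = 44
First part: 14/44 = 7/22
Second part: 30/44 = 15/22
= 7/22 and 15/22

7/22 and 15/22


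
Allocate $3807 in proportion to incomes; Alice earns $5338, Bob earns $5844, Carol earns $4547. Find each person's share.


Total income = 5338 + 5844 + 4547 = $15729
Alice: $3807 × 5338/15729 = $1291.99
Bob: $3807 × 5844/15729 = $1414.46
Carol: $3807 × 4547/15729 = $1100.54
= Alice: $1291.99, Bob: $1414.46, Carol: $1100.54

Alice: $1291.99, Bob: $1414.46, Carol: $1100.54


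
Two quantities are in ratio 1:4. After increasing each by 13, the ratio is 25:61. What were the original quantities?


Let A = 1k, B = 4k.
(1k + 13) / (4k + 13) = 25/61
Cross-multiply: 61(1k + 13) = 25(4k + 13)
61k + 793 = 100k + 325
61k - 100k = 325 - 793
-39k = -468
k = -468/-39 = 12
A = 1×12 = 12, B = 4×12 = 48
= A = 12, B = 48

A = 12, B = 48


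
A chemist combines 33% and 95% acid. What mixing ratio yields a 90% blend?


Let x parts of 33% mix with y parts of 95%.
33x + 95y = 90(x + y)
33x + 95y = 90x + 90y
x(33 - 90) = y(90 - 95)
x/y = (95 - 90)/(90 - 33) = 5/57
Simplify: 5:57
= 5:57

5:57


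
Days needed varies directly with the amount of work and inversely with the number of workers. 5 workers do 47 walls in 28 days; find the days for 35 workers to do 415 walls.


Days ∝ work / workers, so d₂ = d₁ × (m₁/m₂) × (w₂/w₁)
Workers factor (inverse): 5/35 ≈ 0.1429
Work factor (direct): 415/47 ≈ 8.8298
d₂ = 28 × 5/35 × 415/47 = (28 × 5 × 415) / (35 × 47) = 58100/1645
≈ 35.32 days

35.32 days


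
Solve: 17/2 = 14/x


Cross multiply: 17 × x = 2 × 14
17x = 28
x = 28 / 17
= 1.65

1.65


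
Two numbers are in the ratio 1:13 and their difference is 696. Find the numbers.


Let A = 1k, B = 13k.
13k - 1k = 696
12k = 696 → k = 696/12 = 58
A = 1×58 = 58, B = 13×58 = 754
= A = 58, B = 754

A = 58, B = 754


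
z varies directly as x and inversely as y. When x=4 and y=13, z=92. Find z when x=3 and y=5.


z = k·x/y
Solve for k using the known point: k = z·y/x = 92×13/4 = 1196/4 = 299.0000
Now evaluate at x=3, y=5:
z = k × 3 / 5 = (1196 × 3) / (4 × 5) = 3588/20
= 179.4000

179.4000


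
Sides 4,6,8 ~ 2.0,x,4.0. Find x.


Scale factor = 2.0/4 = 0.5
Missing side = 6 × 0.5
= 3.0

3.0


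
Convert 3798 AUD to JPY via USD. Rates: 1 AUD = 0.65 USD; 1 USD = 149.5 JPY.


Step 1: 3798 AUD × 0.65 = 2468.70 USD
Step 2: 2468.70 USD × 149.5 = 369070.65 JPY
Implied rate AUD→JPY = 0.65 × 149.5 = 97.1750
= 369070.65 JPY

369070.65 JPY


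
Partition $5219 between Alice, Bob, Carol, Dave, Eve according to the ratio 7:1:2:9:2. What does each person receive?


Total parts = 7 + 1 + 2 + 9 + 2 = 21
Alice: 5219 × 7/21 = 1739.67
Bob: 5219 × 1/21 = 248.52
Carol: 5219 × 2/21 = 497.05
Dave: 5219 × 9/21 = 2236.71
Eve: 5219 × 2/21 = 497.05
= Alice: $1739.67, Bob: $248.52, Carol: $497.05, Dave: $2236.71, Eve: $497.05

Alice: $1739.67, Bob: $248.52, Carol: $497.05, Dave: $2236.71, Eve: $497.05


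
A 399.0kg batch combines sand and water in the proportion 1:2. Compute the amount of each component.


Total parts = 1 + 2 = 3
sand: 399.0 × 1/3 = 133.0kg
water: 399.0 × 2/3 = 266.0kg
= 133.0kg and 266.0kg

133.0kg and 266.0kg


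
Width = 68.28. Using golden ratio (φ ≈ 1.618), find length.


φ = (1 + √5) / 2 ≈ 1.618
Length = width × φ = 68.28 × 1.618 = 110.47704
≈ 110.48

110.48


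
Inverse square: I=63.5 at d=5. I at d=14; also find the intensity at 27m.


I₁d₁² = I₂d₂²
I at 14m = 63.5 × (5/14)² = 63.5 × 25/196 = 1587.5/196 ≈ 8.0995
I at 27m = 63.5 × (5/27)² = 63.5 × 25/729 = 1587.5/729 ≈ 2.1776
= 8.0995 and 2.1776

8.0995 and 2.1776


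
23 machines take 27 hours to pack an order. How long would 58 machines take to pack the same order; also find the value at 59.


Inverse proportion: x × y = constant
k = 23 × 27 = 621
At x=58: k/58 = 10.71
At x=59: k/59 = 10.53
= 10.71 and 10.53

10.71 and 10.53


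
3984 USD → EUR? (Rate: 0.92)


Amount × rate = 3984 × 0.92
= 3665.28 EUR

3665.28 EUR


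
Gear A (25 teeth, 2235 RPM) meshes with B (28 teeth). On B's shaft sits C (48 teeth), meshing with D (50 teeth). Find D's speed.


Stage 1: RPM_B = RPM_A × t_A/t_B = 2235 × 25/28 = 55875/28 ≈ 1995.54
B and C share a shaft → RPM_C = RPM_B
Stage 2: RPM_D = RPM_C × t_C/t_D = RPM_A × (t_A×t_C)/(t_B×t_D)
Overall ratio = (25×48)/(28×50) = 1200/1400
RPM_D = 2235 × 1200/1400 = 2682000/1400
≈ 1915.71 RPM

1915.71 RPM


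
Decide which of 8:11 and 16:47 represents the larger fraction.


8/11 = 0.7273
16/47 = 0.3404
0.7273 > 0.3404, so 8:11 is greater
= 8:11

8:11


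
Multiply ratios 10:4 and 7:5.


Compound ratio = (10×7) : (4×5)
= 70:20
GCD = 10
= 7:2

7:2


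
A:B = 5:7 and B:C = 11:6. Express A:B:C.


Match B: multiply A:B by 11 → 55:77
Multiply B:C by 7 → 77:42
Combined: 55:77:42
GCD = 1
= 55:77:42

55:77:42


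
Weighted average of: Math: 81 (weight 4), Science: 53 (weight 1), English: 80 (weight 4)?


Numerator = 81×4 + 53×1 + 80×4
= 324 + 53 + 320
= 697
Total weight = 9
Weighted avg = 697/9
= 77.44

77.44


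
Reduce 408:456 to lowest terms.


GCD(408, 456) = 24
408/24 : 456/24
= 17:19

17:19


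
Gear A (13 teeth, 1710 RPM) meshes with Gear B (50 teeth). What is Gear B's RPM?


Gear ratio = 13:50 = 13:50
RPM_B = RPM_A × (teeth_A / teeth_B)
= 1710 × (13/50)
= 444.6 RPM

444.6 RPM


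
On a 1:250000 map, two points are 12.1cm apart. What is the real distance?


Real distance = map distance × scale
= 12.1cm × 250000
= 3025000 cm = 30250.0 m
= 30.250 km

30.250 km


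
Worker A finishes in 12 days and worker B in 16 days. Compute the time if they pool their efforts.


Rate of A = 1/12 per day
Rate of B = 1/16 per day
Combined rate = 1/12 + 1/16 = 28/192 ≈ 0.1458 per day
Days = 1 / combined rate = 192/28
≈ 6.86 days

6.86 days


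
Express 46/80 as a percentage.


Percentage = (part / whole) × 100
= (46 / 80) × 100
= 57.50%

57.50%


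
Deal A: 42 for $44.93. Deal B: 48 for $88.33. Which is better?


Deal A: $44.93/42 = $1.0698/unit
Deal B: $88.33/48 = $1.8402/unit
A is cheaper per unit
= Deal A

Deal A


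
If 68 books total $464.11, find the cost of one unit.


Unit rate = total / quantity
= 464.11 / 68
= $6.83 per unit

$6.83 per unit


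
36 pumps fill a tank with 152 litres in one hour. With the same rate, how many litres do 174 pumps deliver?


Direct proportion: y/x = constant
k = 152/36 ≈ 4.2222
y₂ = k × 174 = 152 × 174 / 36 = 26448/36
≈ 734.67

734.67


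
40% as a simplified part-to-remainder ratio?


40% means 40 parts out of 100; remainder = 60
Part : remainder = 40:60
GCD = 20
= 2:3

2:3


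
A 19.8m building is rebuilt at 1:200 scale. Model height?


Model size = real / scale
= 19.8 / 200
= 0.0990 m

0.0990 m


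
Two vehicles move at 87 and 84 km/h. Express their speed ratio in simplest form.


Ratio = 87:84
GCD = 3
Simplified = 29:28
Time ratio (same distance) = 28:29
Speed ratio = 29:28

29:28


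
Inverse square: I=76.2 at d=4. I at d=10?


I₁d₁² = I₂d₂²
I₂ = I₁ × (d₁/d₂)²
= 76.2 × (4/10)²
= 76.2 × 16/100
= 1219.2/100
= 12.1920

12.1920


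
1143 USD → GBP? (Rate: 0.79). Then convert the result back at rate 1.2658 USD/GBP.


Amount × rate = 1143 × 0.79 = 902.97 GBP
Round-trip: 902.97 × 1.2658 = 1142.98 USD
= 902.97 GBP, then 1142.98 USD

902.97 GBP, then 1142.98 USD


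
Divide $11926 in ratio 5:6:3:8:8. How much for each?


Total parts = 5 + 6 + 3 + 8 + 8 = 30
Part 1: 11926 × 5/30 = 1987.67
Part 2: 11926 × 6/30 = 2385.20
Part 3: 11926 × 3/30 = 1192.60
Part 4: 11926 × 8/30 = 3180.27
Part 5: 11926 × 8/30 = 3180.27
= Part 1: $1987.67, Part 2: $2385.20, Part 3: $1192.60, Part 4: $3180.27, Part 5: $3180.27

Part 1: $1987.67, Part 2: $2385.20, Part 3: $1192.60, Part 4: $3180.27, Part 5: $3180.27


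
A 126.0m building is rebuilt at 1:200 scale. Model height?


Model size = real / scale
= 126.0 / 200
= 0.6300 m

0.6300 m


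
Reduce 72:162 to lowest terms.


GCD(72, 162) = 18
72/18 : 162/18
= 4:9

4:9


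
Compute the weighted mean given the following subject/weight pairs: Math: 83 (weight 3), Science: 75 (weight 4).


Numerator = 83×3 + 75×4
= 249 + 300
= 549
Total weight = 7
Weighted avg = 549/7
= 78.43

78.43


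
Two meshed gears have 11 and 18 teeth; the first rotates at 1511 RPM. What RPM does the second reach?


Gear ratio = 11:18 = 11:18
RPM_B = RPM_A × (teeth_A / teeth_B)
= 1511 × (11/18)
= 923.4 RPM

923.4 RPM


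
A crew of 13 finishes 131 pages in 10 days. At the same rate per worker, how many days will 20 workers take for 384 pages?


Days ∝ work / workers, so d₂ = d₁ × (m₁/m₂) × (w₂/w₁)
Workers factor (inverse): 13/20 = 0.6500
Work factor (direct): 384/131 ≈ 2.9313
d₂ = 10 × 13/20 × 384/131 = (10 × 13 × 384) / (20 × 131) = 49920/2620
≈ 19.05 days

19.05 days


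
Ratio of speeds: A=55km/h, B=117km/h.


Ratio = 55:117
GCD = 1
Simplified = 55:117
Time ratio (same distance) = 117:55
Speed ratio = 55:117

55:117


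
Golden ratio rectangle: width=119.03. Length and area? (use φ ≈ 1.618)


φ = (1 + √5) / 2 ≈ 1.618
Length = width × φ = 119.03 × 1.618 = 192.59054
≈ 192.59
Area = width × length = 119.03 × 192.59054 = 22924.0519762 ≈ 22924.05
= Length: 192.59, Area: 22924.05

Length: 192.59, Area: 22924.05


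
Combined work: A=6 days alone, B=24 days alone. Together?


Rate of A = 1/6 per day
Rate of B = 1/24 per day
Combined rate = 1/6 + 1/24 = 30/144 ≈ 0.2083 per day
Days = 1 / combined rate = 144/30
= 4.80 days

4.80 days


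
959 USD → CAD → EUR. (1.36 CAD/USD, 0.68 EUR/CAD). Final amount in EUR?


Step 1: 959 USD × 1.36 = 1304.24 CAD
Step 2: 1304.24 CAD × 0.68 = 886.88 EUR
Implied rate USD→EUR = 1.36 × 0.68 = 0.9248
= 886.88 EUR

886.88 EUR


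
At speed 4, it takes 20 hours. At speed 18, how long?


Inverse proportion: x × y = constant
k = 4 × 20 = 80
y₂ = k / 18 = 80 / 18
= 4.44

4.44


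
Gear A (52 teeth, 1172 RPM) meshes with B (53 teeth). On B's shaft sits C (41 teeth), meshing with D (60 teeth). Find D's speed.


Stage 1: RPM_B = RPM_A × t_A/t_B = 1172 × 52/53 = 60944/53 ≈ 1149.89
B and C share a shaft → RPM_C = RPM_B
Stage 2: RPM_D = RPM_C × t_C/t_D = RPM_A × (t_A×t_C)/(t_B×t_D)
Overall ratio = (52×41)/(53×60) = 2132/3180
RPM_D = 1172 × 2132/3180 = 2498704/3180
≈ 785.76 RPM

785.76 RPM


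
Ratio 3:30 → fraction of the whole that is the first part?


Total parts = 3 + 30 = 33
First part: 3/33 = 1/11
= 1/11

1/11


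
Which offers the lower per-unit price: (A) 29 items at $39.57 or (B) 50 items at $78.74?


Deal A: $39.57/29 = $1.3645/unit
Deal B: $78.74/50 = $1.5748/unit
A is cheaper per unit
= Deal A

Deal A


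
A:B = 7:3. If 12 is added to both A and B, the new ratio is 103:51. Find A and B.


Let A = 7k, B = 3k.
(7k + 12) / (3k + 12) = 103/51
Cross-multiply: 51(7k + 12) = 103(3k + 12)
357k + 612 = 309k + 1236
357k - 309k = 1236 - 612
48k = 624
k = 624/48 = 13
A = 7×13 = 91, B = 3×13 = 39
= A = 91, B = 39

A = 91, B = 39


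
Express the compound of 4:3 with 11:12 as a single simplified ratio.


Compound ratio = (4×11) : (3×12)
= 44:36
GCD = 4
= 11:9

11:9


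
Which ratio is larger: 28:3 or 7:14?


28/3 = 9.3333
7/14 = 0.5000
9.3333 > 0.5000, so 28:3 is greater
= 28:3

28:3


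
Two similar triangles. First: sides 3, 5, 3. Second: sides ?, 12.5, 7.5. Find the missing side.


Scale factor = 12.5/5 = 2.5
Missing side = 3 × 2.5
= 7.5

7.5


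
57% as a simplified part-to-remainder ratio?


57% means 57 parts out of 100; remainder = 43
Part : remainder = 57:43
GCD = 1
= 57:43

57:43


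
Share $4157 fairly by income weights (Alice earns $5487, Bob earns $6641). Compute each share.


Total income = 5487 + 6641 = $12128
Alice: $4157 × 5487/12128 = $1880.73
Bob: $4157 × 6641/12128 = $2276.27
= Alice: $1880.73, Bob: $2276.27

Alice: $1880.73, Bob: $2276.27


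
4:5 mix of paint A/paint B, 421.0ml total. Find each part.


Total parts = 4 + 5 = 9
paint A: 421.0 × 4/9 = 187.1ml
paint B: 421.0 × 5/9 = 233.9ml
= 187.1ml and 233.9ml

187.1ml and 233.9ml


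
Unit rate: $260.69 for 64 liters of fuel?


Unit rate = total / quantity
= 260.69 / 64
= $4.07 per unit

$4.07 per unit


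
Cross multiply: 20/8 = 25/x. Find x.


Cross multiply: 20 × x = 8 × 25
20x = 200
x = 200 / 20
= 10.00

10.00


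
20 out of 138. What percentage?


Percentage = (part / whole) × 100
= (20 / 138) × 100
≈ 14.49%

14.49%


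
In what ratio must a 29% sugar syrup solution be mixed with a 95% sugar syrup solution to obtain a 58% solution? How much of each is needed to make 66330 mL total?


Let x parts of 29% mix with y parts of 95%.
29x + 95y = 58(x + y)
29x + 95y = 58x + 58y
x(29 - 58) = y(58 - 95)
x/y = (95 - 58)/(58 - 29) = 37/29
Simplify: 37:29
Total parts = 66; one part = 66330/66 = 1005.00 mL
29% solution: 37×1005.00 = 37185.00 mL
95% solution: 29×1005.00 = 29145.00 mL
= ratio 37:29; 37185.00 mL and 29145.00 mL

ratio 37:29; 37185.00 mL and 29145.00 mL


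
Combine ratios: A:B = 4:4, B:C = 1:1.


Match B: multiply A:B by 1 → 4:4
Multiply B:C by 4 → 4:4
Combined: 4:4:4
GCD = 4
= 1:1:1

1:1:1


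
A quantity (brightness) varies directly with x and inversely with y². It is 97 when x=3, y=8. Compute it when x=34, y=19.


z = k·x/y²
Solve for k using the known point: k = z·y²/x = 97×64/3 = 6208/3 ≈ 2069.3333
Now evaluate at x=34, y=19:
z = k × 34 / 361 = (6208 × 34) / (3 × 361) = 211072/1083
≈ 194.8957

194.8957


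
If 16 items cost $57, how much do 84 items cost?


Direct proportion: y/x = constant
k = 57/16 = 3.5625
y₂ = k × 84 = 57 × 84 / 16 = 4788/16
= 299.25

299.25


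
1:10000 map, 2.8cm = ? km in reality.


Real distance = map distance × scale
= 2.8cm × 10000
= 28000 cm = 280.0 m
= 0.280 km

0.280 km


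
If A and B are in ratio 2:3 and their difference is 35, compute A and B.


Let A = 2k, B = 3k.
3k - 2k = 35
1k = 35 → k = 35/1 = 35
A = 2×35 = 70, B = 3×35 = 105
= A = 70, B = 105

A = 70, B = 105


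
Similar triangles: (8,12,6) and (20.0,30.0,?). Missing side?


Scale factor = 20.0/8 = 2.5
Missing side = 6 × 2.5
= 15.0

15.0


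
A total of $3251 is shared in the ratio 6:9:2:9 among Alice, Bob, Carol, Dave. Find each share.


Total parts = 6 + 9 + 2 + 9 = 26
Alice: 3251 × 6/26 = 750.23
Bob: 3251 × 9/26 = 1125.35
Carol: 3251 × 2/26 = 250.08
Dave: 3251 × 9/26 = 1125.35
= Alice: $750.23, Bob: $1125.35, Carol: $250.08, Dave: $1125.35

Alice: $750.23, Bob: $1125.35, Carol: $250.08, Dave: $1125.35


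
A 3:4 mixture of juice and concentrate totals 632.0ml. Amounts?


Total parts = 3 + 4 = 7
juice: 632.0 × 3/7 = 270.9ml
concentrate: 632.0 × 4/7 = 361.1ml
= 270.9ml and 361.1ml

270.9ml and 361.1ml


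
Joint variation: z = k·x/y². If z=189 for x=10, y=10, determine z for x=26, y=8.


z = k·x/y²
Solve for k using the known point: k = z·y²/x = 189×100/10 = 18900/10 = 1890.0000
Now evaluate at x=26, y=8:
z = k × 26 / 64 = (18900 × 26) / (10 × 64) = 491400/640
= 767.8125

767.8125


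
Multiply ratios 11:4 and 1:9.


Compound ratio = (11×1) : (4×9)
= 11:36
GCD = 1
= 11:36

11:36


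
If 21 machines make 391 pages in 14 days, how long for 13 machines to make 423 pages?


Days ∝ work / workers, so d₂ = d₁ × (m₁/m₂) × (w₂/w₁)
Workers factor (inverse): 21/13 ≈ 1.6154
Work factor (direct): 423/391 ≈ 1.0818
d₂ = 14 × 21/13 × 423/391 = (14 × 21 × 423) / (13 × 391) = 124362/5083
≈ 24.47 days

24.47 days


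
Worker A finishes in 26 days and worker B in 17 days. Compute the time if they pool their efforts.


Rate of A = 1/26 per day
Rate of B = 1/17 per day
Combined rate = 1/26 + 1/17 = 43/442 ≈ 0.0973 per day
Days = 1 / combined rate = 442/43
≈ 10.28 days

10.28 days


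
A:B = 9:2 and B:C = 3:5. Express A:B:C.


Match B: multiply A:B by 3 → 27:6
Multiply B:C by 2 → 6:10
Combined: 27:6:10
GCD = 1
= 27:6:10

27:6:10


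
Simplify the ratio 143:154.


GCD(143, 154) = 11
143/11 : 154/11
= 13:14

13:14


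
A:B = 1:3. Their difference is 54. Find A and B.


Let A = 1k, B = 3k.
3k - 1k = 54
2k = 54 → k = 54/2 = 27
A = 1×27 = 27, B = 3×27 = 81
= A = 27, B = 81

A = 27, B = 81


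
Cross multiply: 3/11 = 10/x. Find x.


Cross multiply: 3 × x = 11 × 10
3x = 110
x = 110 / 3
= 36.67

36.67


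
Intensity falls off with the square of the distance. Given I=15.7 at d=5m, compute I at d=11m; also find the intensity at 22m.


I₁d₁² = I₂d₂²
I at 11m = 15.7 × (5/11)² = 15.7 × 25/121 = 392.5/121 ≈ 3.2438
I at 22m = 15.7 × (5/22)² = 15.7 × 25/484 = 392.5/484 ≈ 0.8110
= 3.2438 and 0.8110

3.2438 and 0.8110


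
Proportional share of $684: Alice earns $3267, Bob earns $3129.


Total income = 3267 + 3129 = $6396
Alice: $684 × 3267/6396 = $349.38
Bob: $684 × 3129/6396 = $334.62
= Alice: $349.38, Bob: $334.62

Alice: $349.38, Bob: $334.62


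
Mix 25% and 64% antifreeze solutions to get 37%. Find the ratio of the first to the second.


Let x parts of 25% mix with y parts of 64%.
25x + 64y = 37(x + y)
25x + 64y = 37x + 37y
x(25 - 37) = y(37 - 64)
x/y = (64 - 37)/(37 - 25) = 27/12
Simplify: 9:4
= 9:4

9:4


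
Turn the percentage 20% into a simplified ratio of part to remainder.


20% means 20 parts out of 100; remainder = 80
Part : remainder = 20:80
GCD = 20
= 1:4

1:4


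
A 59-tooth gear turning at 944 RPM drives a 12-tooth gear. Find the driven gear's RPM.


Gear ratio = 59:12 = 59:12
RPM_B = RPM_A × (teeth_A / teeth_B)
= 944 × (59/12)
= 4641.3 RPM

4641.3 RPM


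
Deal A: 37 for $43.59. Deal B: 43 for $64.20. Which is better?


Deal A: $43.59/37 = $1.1781/unit
Deal B: $64.20/43 = $1.4930/unit
A is cheaper per unit
= Deal A

Deal A


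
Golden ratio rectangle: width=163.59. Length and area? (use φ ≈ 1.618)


φ = (1 + √5) / 2 ≈ 1.618
Length = width × φ = 163.59 × 1.618 = 264.68862
≈ 264.69
Area = width × length = 163.59 × 264.68862 = 43300.4113458 ≈ 43300.41
= Length: 264.69, Area: 43300.41

Length: 264.69, Area: 43300.41


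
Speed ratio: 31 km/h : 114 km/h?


Ratio = 31:114
GCD = 1
Simplified = 31:114
Time ratio (same distance) = 114:31
Speed ratio = 31:114

31:114


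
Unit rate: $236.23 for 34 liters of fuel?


Unit rate = total / quantity
= 236.23 / 34
= $6.95 per unit

$6.95 per unit


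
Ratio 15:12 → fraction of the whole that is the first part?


Total parts = 15 + 12 = 27
First part: 15/27 = 5/9
= 5/9

5/9
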